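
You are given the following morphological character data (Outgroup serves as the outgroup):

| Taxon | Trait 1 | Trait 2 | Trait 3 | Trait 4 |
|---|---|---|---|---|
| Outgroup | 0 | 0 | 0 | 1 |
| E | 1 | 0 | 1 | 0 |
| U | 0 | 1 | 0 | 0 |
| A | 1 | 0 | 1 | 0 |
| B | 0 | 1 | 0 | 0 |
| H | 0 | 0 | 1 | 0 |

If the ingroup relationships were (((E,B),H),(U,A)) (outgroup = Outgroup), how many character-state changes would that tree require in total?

8

Map each character onto (((E,B),H),(U,A)) (rooted by Outgroup) and count the minimum state changes it requires (Fitch parsimony):
Trait 1: 2; Trait 2: 2; Trait 3: 3; Trait 4: 1.
Total tree length = 8.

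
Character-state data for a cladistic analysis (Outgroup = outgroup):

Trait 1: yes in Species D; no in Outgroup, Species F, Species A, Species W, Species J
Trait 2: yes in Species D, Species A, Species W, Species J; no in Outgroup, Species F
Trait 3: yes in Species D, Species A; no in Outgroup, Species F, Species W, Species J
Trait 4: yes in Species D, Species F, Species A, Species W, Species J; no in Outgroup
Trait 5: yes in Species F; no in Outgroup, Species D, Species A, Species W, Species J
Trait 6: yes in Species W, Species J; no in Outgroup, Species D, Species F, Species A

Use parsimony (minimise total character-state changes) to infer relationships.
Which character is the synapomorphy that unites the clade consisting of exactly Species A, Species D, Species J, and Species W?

The outgroup has state 'no' for every character, so 'yes' is the derived state throughout.
Trait 1 (derived state 'yes') is unique to Species D (autapomorphy; uninformative for grouping).
Only Species A, Species D, Species J, and Species W show the derived state 'yes' for Trait 2, supporting them as a clade.
Trait 3: derived state 'yes' in Species A and Species D only — synapomorphy for {Species A, Species D}.
Trait 4 (derived state 'yes') is shared by all ingroup taxa — unites the whole ingroup.
Trait 5 (derived state 'yes') is unique to Species F (autapomorphy; uninformative for grouping).
Only Species J and Species W show the derived state 'yes' for Trait 6, supporting them as a clade.
Most parsimonious ingroup topology: (((Species J,Species W),(Species A,Species D)),Species F).
The clade {Species A, Species D, Species J, Species W} is supported by Trait 2: its derived state 'yes' occurs in exactly those taxa and in no other taxon (including the outgroup).

Trait 2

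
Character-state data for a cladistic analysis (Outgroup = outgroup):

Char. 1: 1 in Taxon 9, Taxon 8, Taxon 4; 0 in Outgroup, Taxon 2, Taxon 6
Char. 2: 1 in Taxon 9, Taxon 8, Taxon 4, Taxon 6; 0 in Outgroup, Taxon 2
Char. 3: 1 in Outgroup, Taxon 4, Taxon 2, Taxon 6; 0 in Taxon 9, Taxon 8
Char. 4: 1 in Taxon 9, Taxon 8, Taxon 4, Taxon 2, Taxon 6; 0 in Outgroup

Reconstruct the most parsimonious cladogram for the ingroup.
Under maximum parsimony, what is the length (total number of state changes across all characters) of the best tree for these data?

Character polarity is set by the outgroup: the derived state is whichever differs from the outgroup's state, so for Char. 3 the derived state is '0', and for the remaining characters it is '1'.
Char. 1: derived state '1' in Taxon 4, Taxon 8, and Taxon 9 only — synapomorphy for {Taxon 4, Taxon 8, Taxon 9}.
Only Taxon 4, Taxon 6, Taxon 8, and Taxon 9 show the derived state '1' for Char. 2, supporting them as a clade.
Char. 3: derived state '0' in Taxon 8 and Taxon 9 only — synapomorphy for {Taxon 8, Taxon 9}.
All ingroup taxa share the derived state '1' for Char. 4; it defines the ingroup but does not resolve relationships within it.
Most parsimonious ingroup topology: ((((Taxon 9,Taxon 8),Taxon 4),Taxon 6),Taxon 2).
Changes per character on this tree: Char. 1: 1; Char. 2: 1; Char. 3: 1; Char. 4: 1.
Total = 4.

4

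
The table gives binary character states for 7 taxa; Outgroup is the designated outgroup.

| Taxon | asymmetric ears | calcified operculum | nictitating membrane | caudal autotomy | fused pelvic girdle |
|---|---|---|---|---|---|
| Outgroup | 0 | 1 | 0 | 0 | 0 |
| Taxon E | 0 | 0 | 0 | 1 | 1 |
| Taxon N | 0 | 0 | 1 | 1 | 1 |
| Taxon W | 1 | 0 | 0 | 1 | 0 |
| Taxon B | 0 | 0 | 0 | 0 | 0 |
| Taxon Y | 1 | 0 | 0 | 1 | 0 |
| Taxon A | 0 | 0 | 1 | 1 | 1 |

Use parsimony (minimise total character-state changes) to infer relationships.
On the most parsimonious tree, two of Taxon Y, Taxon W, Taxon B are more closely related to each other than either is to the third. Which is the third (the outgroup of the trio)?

Taxon B

Character polarity is set by the outgroup: the derived state is whichever differs from the outgroup's state, so for calcified operculum the derived state is '0', and for the remaining characters it is '1'.
Only Taxon W and Taxon Y show the derived state '1' for asymmetric ears, supporting them as a clade.
calcified operculum (derived state '0') is shared by all ingroup taxa — unites the whole ingroup.
nictitating membrane: derived state '1' in Taxon A and Taxon N only — synapomorphy for {Taxon A, Taxon N}.
caudal autotomy (derived state '1') is shared by Taxon A, Taxon E, Taxon N, Taxon W, and Taxon Y — a synapomorphy uniting that clade.
fused pelvic girdle: derived state '1' in Taxon A, Taxon E, and Taxon N only — synapomorphy for {Taxon A, Taxon E, Taxon N}.
Most parsimonious ingroup topology: (((Taxon E,(Taxon N,Taxon A)),(Taxon W,Taxon Y)),Taxon B).
Taxon W and Taxon Y share a more recent common ancestor with each other than either does with Taxon B, so Taxon B is the least closely related of the three.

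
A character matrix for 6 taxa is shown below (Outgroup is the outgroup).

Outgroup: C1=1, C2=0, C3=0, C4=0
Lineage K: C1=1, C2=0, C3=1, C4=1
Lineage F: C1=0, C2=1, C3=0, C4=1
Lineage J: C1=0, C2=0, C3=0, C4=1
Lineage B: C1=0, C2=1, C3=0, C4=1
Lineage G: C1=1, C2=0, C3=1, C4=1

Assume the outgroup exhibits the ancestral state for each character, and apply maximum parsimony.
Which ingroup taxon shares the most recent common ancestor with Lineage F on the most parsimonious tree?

Character polarity is set by the outgroup: the derived state is whichever differs from the outgroup's state, so for C1 the derived state is '0', and for the remaining characters it is '1'.
C1: derived state '0' in Lineage B, Lineage F, and Lineage J only — synapomorphy for {Lineage B, Lineage F, Lineage J}.
C2 (derived state '1') is shared by Lineage B and Lineage F — a synapomorphy uniting that clade.
C3 (derived state '1') is shared by Lineage G and Lineage K — a synapomorphy uniting that clade.
All ingroup taxa share the derived state '1' for C4; it defines the ingroup but does not resolve relationships within it.
Most parsimonious ingroup topology: ((Lineage K,Lineage G),((Lineage F,Lineage B),Lineage J)).
Lineage F and Lineage B form a cherry on this tree, so they are sister taxa.

Lineage B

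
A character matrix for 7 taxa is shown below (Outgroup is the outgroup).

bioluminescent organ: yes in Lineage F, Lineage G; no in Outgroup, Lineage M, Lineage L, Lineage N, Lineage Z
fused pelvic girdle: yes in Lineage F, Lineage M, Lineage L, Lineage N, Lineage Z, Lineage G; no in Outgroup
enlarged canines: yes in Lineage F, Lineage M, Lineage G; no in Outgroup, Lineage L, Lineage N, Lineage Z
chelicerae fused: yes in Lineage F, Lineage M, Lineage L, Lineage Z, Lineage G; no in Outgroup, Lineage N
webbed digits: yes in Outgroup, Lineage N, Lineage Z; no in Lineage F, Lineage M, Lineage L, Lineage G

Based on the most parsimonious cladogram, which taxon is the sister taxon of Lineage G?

Character polarity is set by the outgroup: the derived state is whichever differs from the outgroup's state, so for webbed digits the derived state is 'no', and for the remaining characters it is 'yes'.
bioluminescent organ (derived state 'yes') is shared by Lineage F and Lineage G — a synapomorphy uniting that clade.
All ingroup taxa share the derived state 'yes' for fused pelvic girdle; it defines the ingroup but does not resolve relationships within it.
enlarged canines (derived state 'yes') is shared by Lineage F, Lineage G, and Lineage M — a synapomorphy uniting that clade.
Only Lineage F, Lineage G, Lineage L, Lineage M, and Lineage Z show the derived state 'yes' for chelicerae fused, supporting them as a clade.
webbed digits (derived state 'no') is shared by Lineage F, Lineage G, Lineage L, and Lineage M — a synapomorphy uniting that clade.
Most parsimonious ingroup topology: (((((Lineage F,Lineage G),Lineage M),Lineage L),Lineage Z),Lineage N).
Lineage G and Lineage F form a cherry on this tree, so they are sister taxa.

Lineage F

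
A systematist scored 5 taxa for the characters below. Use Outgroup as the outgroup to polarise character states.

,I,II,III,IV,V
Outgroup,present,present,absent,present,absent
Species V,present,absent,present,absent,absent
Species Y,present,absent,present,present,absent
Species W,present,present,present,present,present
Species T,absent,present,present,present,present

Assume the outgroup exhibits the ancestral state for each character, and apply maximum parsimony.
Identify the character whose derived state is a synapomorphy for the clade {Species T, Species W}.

V

Character polarity is set by the outgroup: the derived state is whichever differs from the outgroup's state, so for I, II, IV the derived state is 'absent', and for the remaining characters it is 'present'.
I (derived state 'absent') is unique to Species T (autapomorphy; uninformative for grouping).
II: derived state 'absent' in Species V and Species Y only — synapomorphy for {Species V, Species Y}.
III (derived state 'present') is shared by all ingroup taxa — unites the whole ingroup.
IV (derived state 'absent') is unique to Species V (autapomorphy; uninformative for grouping).
V: derived state 'present' in Species T and Species W only — synapomorphy for {Species T, Species W}.
Most parsimonious ingroup topology: ((Species V,Species Y),(Species W,Species T)).
The clade {Species T, Species W} is supported by V: its derived state 'present' occurs in exactly those taxa and in no other taxon (including the outgroup).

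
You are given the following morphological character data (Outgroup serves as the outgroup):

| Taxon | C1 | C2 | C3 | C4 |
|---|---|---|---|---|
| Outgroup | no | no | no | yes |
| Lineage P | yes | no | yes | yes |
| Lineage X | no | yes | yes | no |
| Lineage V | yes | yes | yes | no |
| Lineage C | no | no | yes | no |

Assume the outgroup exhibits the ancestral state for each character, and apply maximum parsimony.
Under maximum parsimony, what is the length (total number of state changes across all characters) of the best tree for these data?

5

Character polarity is set by the outgroup: the derived state is whichever differs from the outgroup's state, so for C4 the derived state is 'no', and for the remaining characters it is 'yes'.
C1 groups Lineage P and Lineage V, which is incompatible with the clades supported by the remaining characters; treating it as convergent (homoplasy) costs fewer steps than any alternative tree.
C2 (derived state 'yes') is shared by Lineage V and Lineage X — a synapomorphy uniting that clade.
C3 (derived state 'yes') is shared by all ingroup taxa — unites the whole ingroup.
Only Lineage C, Lineage V, and Lineage X show the derived state 'no' for C4, supporting them as a clade.
Most parsimonious ingroup topology: (Lineage P,((Lineage X,Lineage V),Lineage C)).
Changes per character on this tree: C1: 2; C2: 1; C3: 1; C4: 1.
Total = 5.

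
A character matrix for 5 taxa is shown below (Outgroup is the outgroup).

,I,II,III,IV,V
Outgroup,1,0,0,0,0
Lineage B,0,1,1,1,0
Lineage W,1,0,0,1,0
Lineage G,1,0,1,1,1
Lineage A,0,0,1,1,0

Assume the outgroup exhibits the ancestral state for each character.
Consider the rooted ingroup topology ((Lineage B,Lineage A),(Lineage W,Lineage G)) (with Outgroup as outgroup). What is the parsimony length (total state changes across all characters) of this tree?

Map each character onto ((Lineage B,Lineage A),(Lineage W,Lineage G)) (rooted by Outgroup) and count the minimum state changes it requires (Fitch parsimony):
I: 1; II: 1; III: 2; IV: 1; V: 1.
Total tree length = 6.

6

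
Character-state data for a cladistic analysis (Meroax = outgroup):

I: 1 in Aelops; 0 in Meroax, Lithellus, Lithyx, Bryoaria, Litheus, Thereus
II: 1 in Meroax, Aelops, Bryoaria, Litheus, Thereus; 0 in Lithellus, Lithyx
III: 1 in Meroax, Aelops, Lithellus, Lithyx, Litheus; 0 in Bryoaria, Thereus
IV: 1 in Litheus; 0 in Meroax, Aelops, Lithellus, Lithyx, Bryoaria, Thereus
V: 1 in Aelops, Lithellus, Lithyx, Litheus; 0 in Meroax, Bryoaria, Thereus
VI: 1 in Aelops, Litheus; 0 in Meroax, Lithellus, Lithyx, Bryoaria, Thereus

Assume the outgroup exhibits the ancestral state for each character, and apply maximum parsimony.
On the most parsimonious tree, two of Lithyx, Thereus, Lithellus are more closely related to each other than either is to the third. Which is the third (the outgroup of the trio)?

Thereus

Character polarity is set by the outgroup: the derived state is whichever differs from the outgroup's state, so for II, III the derived state is '0', and for the remaining characters it is '1'.
I (derived state '1') is unique to Aelops (autapomorphy; uninformative for grouping).
Only Lithellus and Lithyx show the derived state '0' for II, supporting them as a clade.
Only Bryoaria and Thereus show the derived state '0' for III, supporting them as a clade.
IV (derived state '1') is unique to Litheus (autapomorphy; uninformative for grouping).
V (derived state '1') is shared by Aelops, Lithellus, Litheus, and Lithyx — a synapomorphy uniting that clade.
VI (derived state '1') is shared by Aelops and Litheus — a synapomorphy uniting that clade.
Most parsimonious ingroup topology: (((Aelops,Litheus),(Lithellus,Lithyx)),(Bryoaria,Thereus)).
Lithyx and Lithellus share a more recent common ancestor with each other than either does with Thereus, so Thereus is the least closely related of the three.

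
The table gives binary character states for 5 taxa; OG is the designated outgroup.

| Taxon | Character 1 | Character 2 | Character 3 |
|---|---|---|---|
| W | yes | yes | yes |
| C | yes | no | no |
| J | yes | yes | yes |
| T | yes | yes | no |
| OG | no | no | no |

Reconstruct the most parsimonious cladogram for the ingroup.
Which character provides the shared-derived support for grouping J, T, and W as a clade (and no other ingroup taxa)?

The outgroup has state 'no' for every character, so 'yes' is the derived state throughout.
Character 1 (derived state 'yes') is shared by all ingroup taxa — unites the whole ingroup.
Only J, T, and W show the derived state 'yes' for Character 2, supporting them as a clade.
Character 3: derived state 'yes' in J and W only — synapomorphy for {J, W}.
Most parsimonious ingroup topology: ((T,(W,J)),C).
The clade {J, T, W} is supported by Character 2: its derived state 'yes' occurs in exactly those taxa and in no other taxon (including the outgroup).

Character 2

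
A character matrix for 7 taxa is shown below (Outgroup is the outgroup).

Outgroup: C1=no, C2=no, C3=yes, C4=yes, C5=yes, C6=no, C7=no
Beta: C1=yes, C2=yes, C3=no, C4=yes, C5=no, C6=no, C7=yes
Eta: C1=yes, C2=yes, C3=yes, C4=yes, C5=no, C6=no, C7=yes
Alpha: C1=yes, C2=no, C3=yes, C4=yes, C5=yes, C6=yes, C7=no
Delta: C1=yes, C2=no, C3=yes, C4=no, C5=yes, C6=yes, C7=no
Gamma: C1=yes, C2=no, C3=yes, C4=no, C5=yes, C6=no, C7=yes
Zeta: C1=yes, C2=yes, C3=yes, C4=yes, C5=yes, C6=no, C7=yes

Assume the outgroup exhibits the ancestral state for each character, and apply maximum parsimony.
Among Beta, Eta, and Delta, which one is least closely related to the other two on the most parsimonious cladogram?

Character polarity is set by the outgroup: the derived state is whichever differs from the outgroup's state, so for C3, C4, C5 the derived state is 'no', and for the remaining characters it is 'yes'.
All ingroup taxa share the derived state 'yes' for C1; it defines the ingroup but does not resolve relationships within it.
Only Beta, Eta, and Zeta show the derived state 'yes' for C2, supporting them as a clade.
C3 (derived state 'no') is unique to Beta (autapomorphy; uninformative for grouping).
C4 groups Delta and Gamma, which is incompatible with the clades supported by the remaining characters; treating it as convergent (homoplasy) costs fewer steps than any alternative tree.
Only Beta and Eta show the derived state 'no' for C5, supporting them as a clade.
C6 (derived state 'yes') is shared by Alpha and Delta — a synapomorphy uniting that clade.
C7 (derived state 'yes') is shared by Beta, Eta, Gamma, and Zeta — a synapomorphy uniting that clade.
Most parsimonious ingroup topology: ((Alpha,Delta),(((Beta,Eta),Zeta),Gamma)).
Eta and Beta share a more recent common ancestor with each other than either does with Delta, so Delta is the least closely related of the three.

Delta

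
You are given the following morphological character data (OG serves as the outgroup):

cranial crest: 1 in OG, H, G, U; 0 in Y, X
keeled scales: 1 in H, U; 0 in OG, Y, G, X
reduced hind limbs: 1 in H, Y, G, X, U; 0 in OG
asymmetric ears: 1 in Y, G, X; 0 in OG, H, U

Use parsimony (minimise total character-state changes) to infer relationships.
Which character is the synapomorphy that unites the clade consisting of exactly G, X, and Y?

asymmetric ears

Character polarity is set by the outgroup: the derived state is whichever differs from the outgroup's state, so for cranial crest the derived state is '0', and for the remaining characters it is '1'.
cranial crest: derived state '0' in X and Y only — synapomorphy for {X, Y}.
keeled scales: derived state '1' in H and U only — synapomorphy for {H, U}.
All ingroup taxa share the derived state '1' for reduced hind limbs; it defines the ingroup but does not resolve relationships within it.
Only G, X, and Y show the derived state '1' for asymmetric ears, supporting them as a clade.
Most parsimonious ingroup topology: ((H,U),((Y,X),G)).
The clade {G, X, Y} is supported by asymmetric ears: its derived state '1' occurs in exactly those taxa and in no other taxon (including the outgroup).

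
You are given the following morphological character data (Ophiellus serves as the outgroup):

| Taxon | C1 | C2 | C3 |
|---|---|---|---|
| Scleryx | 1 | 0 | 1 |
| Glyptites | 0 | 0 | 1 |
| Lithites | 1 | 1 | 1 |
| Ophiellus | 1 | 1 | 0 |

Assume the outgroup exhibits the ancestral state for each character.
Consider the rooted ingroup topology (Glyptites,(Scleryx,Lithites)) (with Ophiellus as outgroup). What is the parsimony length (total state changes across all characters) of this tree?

4

Map each character onto (Glyptites,(Scleryx,Lithites)) (rooted by Ophiellus) and count the minimum state changes it requires (Fitch parsimony):
C1: 1; C2: 2; C3: 1.
Total tree length = 4.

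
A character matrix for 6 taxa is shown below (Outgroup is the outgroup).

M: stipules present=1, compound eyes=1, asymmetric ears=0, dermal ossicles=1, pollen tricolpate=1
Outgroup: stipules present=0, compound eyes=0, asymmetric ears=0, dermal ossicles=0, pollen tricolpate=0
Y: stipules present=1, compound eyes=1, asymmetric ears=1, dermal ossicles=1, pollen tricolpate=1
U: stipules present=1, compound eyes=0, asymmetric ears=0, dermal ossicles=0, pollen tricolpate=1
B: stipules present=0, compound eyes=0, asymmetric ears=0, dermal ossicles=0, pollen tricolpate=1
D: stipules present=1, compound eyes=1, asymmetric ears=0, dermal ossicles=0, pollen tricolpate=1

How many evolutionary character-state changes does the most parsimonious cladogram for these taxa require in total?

5

The outgroup has state '0' for every character, so '1' is the derived state throughout.
stipules present (derived state '1') is shared by D, M, U, and Y — a synapomorphy uniting that clade.
compound eyes: derived state '1' in D, M, and Y only — synapomorphy for {D, M, Y}.
asymmetric ears: derived state '1' in Y only — an autapomorphy, so it tells us nothing about relationships among taxa.
Only M and Y show the derived state '1' for dermal ossicles, supporting them as a clade.
pollen tricolpate (derived state '1') is shared by all ingroup taxa — unites the whole ingroup.
Most parsimonious ingroup topology: (B,(U,((Y,M),D))).
Changes per character on this tree: stipules present: 1; compound eyes: 1; asymmetric ears: 1; dermal ossicles: 1; pollen tricolpate: 1.
Total = 5.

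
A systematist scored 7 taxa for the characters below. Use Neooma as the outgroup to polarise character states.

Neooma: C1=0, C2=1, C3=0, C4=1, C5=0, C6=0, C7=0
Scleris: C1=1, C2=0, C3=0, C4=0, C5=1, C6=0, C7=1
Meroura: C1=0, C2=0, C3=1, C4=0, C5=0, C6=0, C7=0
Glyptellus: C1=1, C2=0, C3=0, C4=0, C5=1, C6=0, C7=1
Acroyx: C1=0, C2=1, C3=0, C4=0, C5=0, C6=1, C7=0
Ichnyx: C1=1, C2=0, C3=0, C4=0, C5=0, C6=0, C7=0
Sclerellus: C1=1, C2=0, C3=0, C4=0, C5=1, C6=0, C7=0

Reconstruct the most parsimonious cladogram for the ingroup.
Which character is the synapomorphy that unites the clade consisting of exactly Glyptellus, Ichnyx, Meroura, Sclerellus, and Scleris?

Character polarity is set by the outgroup: the derived state is whichever differs from the outgroup's state, so for C2, C4 the derived state is '0', and for the remaining characters it is '1'.
C1 (derived state '1') is shared by Glyptellus, Ichnyx, Sclerellus, and Scleris — a synapomorphy uniting that clade.
C2: derived state '0' in Glyptellus, Ichnyx, Meroura, Sclerellus, and Scleris only — synapomorphy for {Glyptellus, Ichnyx, Meroura, Sclerellus, Scleris}.
C3: derived state '1' in Meroura only — an autapomorphy, so it tells us nothing about relationships among taxa.
C4 (derived state '0') is shared by all ingroup taxa — unites the whole ingroup.
C5: derived state '1' in Glyptellus, Sclerellus, and Scleris only — synapomorphy for {Glyptellus, Sclerellus, Scleris}.
C6: derived state '1' in Acroyx only — an autapomorphy, so it tells us nothing about relationships among taxa.
C7: derived state '1' in Glyptellus and Scleris only — synapomorphy for {Glyptellus, Scleris}.
Most parsimonious ingroup topology: (((((Scleris,Glyptellus),Sclerellus),Ichnyx),Meroura),Acroyx).
The clade {Glyptellus, Ichnyx, Meroura, Sclerellus, Scleris} is supported by C2: its derived state '0' occurs in exactly those taxa and in no other taxon (including the outgroup).

C2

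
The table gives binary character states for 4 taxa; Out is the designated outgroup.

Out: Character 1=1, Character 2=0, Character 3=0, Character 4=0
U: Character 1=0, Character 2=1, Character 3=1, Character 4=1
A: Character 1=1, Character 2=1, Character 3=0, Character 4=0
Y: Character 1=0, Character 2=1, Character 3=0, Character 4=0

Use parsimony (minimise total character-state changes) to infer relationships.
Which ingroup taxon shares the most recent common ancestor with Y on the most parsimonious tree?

U

Character polarity is set by the outgroup: the derived state is whichever differs from the outgroup's state, so for Character 1 the derived state is '0', and for the remaining characters it is '1'.
Character 1: derived state '0' in U and Y only — synapomorphy for {U, Y}.
All ingroup taxa share the derived state '1' for Character 2; it defines the ingroup but does not resolve relationships within it.
Character 3 (derived state '1') is unique to U (autapomorphy; uninformative for grouping).
Character 4: derived state '1' in U only — an autapomorphy, so it tells us nothing about relationships among taxa.
Most parsimonious ingroup topology: ((U,Y),A).
Y and U form a cherry on this tree, so they are sister taxa.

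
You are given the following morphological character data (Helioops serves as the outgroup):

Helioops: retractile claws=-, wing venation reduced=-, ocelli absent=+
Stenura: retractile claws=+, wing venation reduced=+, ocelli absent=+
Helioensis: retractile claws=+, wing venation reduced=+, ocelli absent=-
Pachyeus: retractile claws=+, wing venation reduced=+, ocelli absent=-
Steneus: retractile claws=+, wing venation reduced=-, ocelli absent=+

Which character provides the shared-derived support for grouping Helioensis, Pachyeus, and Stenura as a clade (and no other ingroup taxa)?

Character polarity is set by the outgroup: the derived state is whichever differs from the outgroup's state, so for ocelli absent the derived state is '-', and for the remaining characters it is '+'.
All ingroup taxa share the derived state '+' for retractile claws; it defines the ingroup but does not resolve relationships within it.
wing venation reduced: derived state '+' in Helioensis, Pachyeus, and Stenura only — synapomorphy for {Helioensis, Pachyeus, Stenura}.
Only Helioensis and Pachyeus show the derived state '-' for ocelli absent, supporting them as a clade.
Most parsimonious ingroup topology: ((Stenura,(Helioensis,Pachyeus)),Steneus).
The clade {Helioensis, Pachyeus, Stenura} is supported by wing venation reduced: its derived state '+' occurs in exactly those taxa and in no other taxon (including the outgroup).

wing venation reduced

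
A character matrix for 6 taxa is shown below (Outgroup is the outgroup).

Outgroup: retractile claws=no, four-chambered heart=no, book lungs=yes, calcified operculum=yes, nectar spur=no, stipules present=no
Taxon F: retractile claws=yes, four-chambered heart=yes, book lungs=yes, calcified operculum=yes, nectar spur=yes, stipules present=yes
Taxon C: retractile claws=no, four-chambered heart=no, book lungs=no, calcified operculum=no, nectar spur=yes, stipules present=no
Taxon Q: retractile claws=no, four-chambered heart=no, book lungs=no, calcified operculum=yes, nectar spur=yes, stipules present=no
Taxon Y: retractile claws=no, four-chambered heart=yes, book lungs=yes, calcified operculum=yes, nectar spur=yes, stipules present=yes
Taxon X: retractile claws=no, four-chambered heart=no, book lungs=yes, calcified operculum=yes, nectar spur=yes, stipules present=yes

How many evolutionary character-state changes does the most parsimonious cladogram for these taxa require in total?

6

Character polarity is set by the outgroup: the derived state is whichever differs from the outgroup's state, so for book lungs, calcified operculum the derived state is 'no', and for the remaining characters it is 'yes'.
retractile claws (derived state 'yes') is unique to Taxon F (autapomorphy; uninformative for grouping).
Only Taxon F and Taxon Y show the derived state 'yes' for four-chambered heart, supporting them as a clade.
Only Taxon C and Taxon Q show the derived state 'no' for book lungs, supporting them as a clade.
calcified operculum (derived state 'no') is unique to Taxon C (autapomorphy; uninformative for grouping).
nectar spur (derived state 'yes') is shared by all ingroup taxa — unites the whole ingroup.
stipules present (derived state 'yes') is shared by Taxon F, Taxon X, and Taxon Y — a synapomorphy uniting that clade.
Most parsimonious ingroup topology: (((Taxon F,Taxon Y),Taxon X),(Taxon C,Taxon Q)).
Changes per character on this tree: retractile claws: 1; four-chambered heart: 1; book lungs: 1; calcified operculum: 1; nectar spur: 1; stipules present: 1.
Total = 6.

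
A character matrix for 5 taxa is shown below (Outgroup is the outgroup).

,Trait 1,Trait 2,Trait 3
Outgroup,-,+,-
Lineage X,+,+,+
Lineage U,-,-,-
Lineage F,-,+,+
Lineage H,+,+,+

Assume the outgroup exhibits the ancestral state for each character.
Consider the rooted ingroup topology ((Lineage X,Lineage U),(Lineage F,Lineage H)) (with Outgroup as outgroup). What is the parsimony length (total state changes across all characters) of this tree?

Map each character onto ((Lineage X,Lineage U),(Lineage F,Lineage H)) (rooted by Outgroup) and count the minimum state changes it requires (Fitch parsimony):
Trait 1: 2; Trait 2: 1; Trait 3: 2.
Total tree length = 5.

5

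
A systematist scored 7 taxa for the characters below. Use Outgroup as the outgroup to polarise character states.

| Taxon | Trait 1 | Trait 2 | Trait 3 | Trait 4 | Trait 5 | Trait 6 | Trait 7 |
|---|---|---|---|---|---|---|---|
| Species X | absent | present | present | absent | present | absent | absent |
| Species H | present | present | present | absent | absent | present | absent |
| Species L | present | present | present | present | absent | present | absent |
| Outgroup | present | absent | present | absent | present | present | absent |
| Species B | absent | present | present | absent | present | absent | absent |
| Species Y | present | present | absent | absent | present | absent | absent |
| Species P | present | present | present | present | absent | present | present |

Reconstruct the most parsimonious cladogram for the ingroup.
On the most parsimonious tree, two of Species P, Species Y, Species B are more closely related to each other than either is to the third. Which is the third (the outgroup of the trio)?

Character polarity is set by the outgroup: the derived state is whichever differs from the outgroup's state, so for Trait 1, Trait 3, Trait 5, Trait 6 the derived state is 'absent', and for the remaining characters it is 'present'.
Only Species B and Species X show the derived state 'absent' for Trait 1, supporting them as a clade.
All ingroup taxa share the derived state 'present' for Trait 2; it defines the ingroup but does not resolve relationships within it.
Trait 3: derived state 'absent' in Species Y only — an autapomorphy, so it tells us nothing about relationships among taxa.
Trait 4 (derived state 'present') is shared by Species L and Species P — a synapomorphy uniting that clade.
Trait 5: derived state 'absent' in Species H, Species L, and Species P only — synapomorphy for {Species H, Species L, Species P}.
Trait 6: derived state 'absent' in Species B, Species X, and Species Y only — synapomorphy for {Species B, Species X, Species Y}.
Trait 7 (derived state 'present') is unique to Species P (autapomorphy; uninformative for grouping).
Most parsimonious ingroup topology: ((Species Y,(Species X,Species B)),(Species H,(Species P,Species L))).
Species B and Species Y share a more recent common ancestor with each other than either does with Species P, so Species P is the least closely related of the three.

Species P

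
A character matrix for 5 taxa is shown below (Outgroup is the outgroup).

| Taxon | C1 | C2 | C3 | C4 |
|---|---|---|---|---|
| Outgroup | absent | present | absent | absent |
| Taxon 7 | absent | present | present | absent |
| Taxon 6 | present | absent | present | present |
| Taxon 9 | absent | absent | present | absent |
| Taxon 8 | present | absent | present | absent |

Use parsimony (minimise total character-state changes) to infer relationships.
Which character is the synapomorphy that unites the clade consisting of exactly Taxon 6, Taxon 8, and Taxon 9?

Character polarity is set by the outgroup: the derived state is whichever differs from the outgroup's state, so for C2 the derived state is 'absent', and for the remaining characters it is 'present'.
Only Taxon 6 and Taxon 8 show the derived state 'present' for C1, supporting them as a clade.
C2 (derived state 'absent') is shared by Taxon 6, Taxon 8, and Taxon 9 — a synapomorphy uniting that clade.
C3 (derived state 'present') is shared by all ingroup taxa — unites the whole ingroup.
C4 (derived state 'present') is unique to Taxon 6 (autapomorphy; uninformative for grouping).
Most parsimonious ingroup topology: (Taxon 7,((Taxon 6,Taxon 8),Taxon 9)).
The clade {Taxon 6, Taxon 8, Taxon 9} is supported by C2: its derived state 'absent' occurs in exactly those taxa and in no other taxon (including the outgroup).

C2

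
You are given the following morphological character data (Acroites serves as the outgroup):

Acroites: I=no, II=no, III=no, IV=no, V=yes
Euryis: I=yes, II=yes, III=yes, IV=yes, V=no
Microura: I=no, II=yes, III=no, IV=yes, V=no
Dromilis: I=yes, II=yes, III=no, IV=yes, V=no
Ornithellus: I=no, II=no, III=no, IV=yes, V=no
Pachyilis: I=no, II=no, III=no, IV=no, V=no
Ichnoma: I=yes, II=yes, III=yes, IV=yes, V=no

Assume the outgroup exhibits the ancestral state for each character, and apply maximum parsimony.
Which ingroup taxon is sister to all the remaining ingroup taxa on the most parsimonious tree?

Character polarity is set by the outgroup: the derived state is whichever differs from the outgroup's state, so for V the derived state is 'no', and for the remaining characters it is 'yes'.
Only Dromilis, Euryis, and Ichnoma show the derived state 'yes' for I, supporting them as a clade.
II (derived state 'yes') is shared by Dromilis, Euryis, Ichnoma, and Microura — a synapomorphy uniting that clade.
III (derived state 'yes') is shared by Euryis and Ichnoma — a synapomorphy uniting that clade.
Only Dromilis, Euryis, Ichnoma, Microura, and Ornithellus show the derived state 'yes' for IV, supporting them as a clade.
V (derived state 'no') is shared by all ingroup taxa — unites the whole ingroup.
Most parsimonious ingroup topology: (((((Euryis,Ichnoma),Dromilis),Microura),Ornithellus),Pachyilis).
Pachyilis is sister to the clade containing all other ingroup taxa, so it is the earliest-diverging (most basal) ingroup lineage.

Pachyilis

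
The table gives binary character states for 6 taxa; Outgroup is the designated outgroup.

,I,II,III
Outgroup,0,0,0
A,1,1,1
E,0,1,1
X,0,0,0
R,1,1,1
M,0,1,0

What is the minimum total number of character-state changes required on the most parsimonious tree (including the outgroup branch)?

3

The outgroup has state '0' for every character, so '1' is the derived state throughout.
I (derived state '1') is shared by A and R — a synapomorphy uniting that clade.
II (derived state '1') is shared by A, E, M, and R — a synapomorphy uniting that clade.
Only A, E, and R show the derived state '1' for III, supporting them as a clade.
Most parsimonious ingroup topology: ((((A,R),E),M),X).
Changes per character on this tree: I: 1; II: 1; III: 1.
Total = 3.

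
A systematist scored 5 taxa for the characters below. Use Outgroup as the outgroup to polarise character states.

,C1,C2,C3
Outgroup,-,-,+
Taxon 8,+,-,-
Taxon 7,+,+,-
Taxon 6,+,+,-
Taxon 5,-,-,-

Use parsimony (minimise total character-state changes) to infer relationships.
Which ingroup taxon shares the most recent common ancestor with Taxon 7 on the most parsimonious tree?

Taxon 6

Character polarity is set by the outgroup: the derived state is whichever differs from the outgroup's state, so for C3 the derived state is '-', and for the remaining characters it is '+'.
C1: derived state '+' in Taxon 6, Taxon 7, and Taxon 8 only — synapomorphy for {Taxon 6, Taxon 7, Taxon 8}.
Only Taxon 6 and Taxon 7 show the derived state '+' for C2, supporting them as a clade.
All ingroup taxa share the derived state '-' for C3; it defines the ingroup but does not resolve relationships within it.
Most parsimonious ingroup topology: ((Taxon 8,(Taxon 7,Taxon 6)),Taxon 5).
Taxon 7 and Taxon 6 form a cherry on this tree, so they are sister taxa.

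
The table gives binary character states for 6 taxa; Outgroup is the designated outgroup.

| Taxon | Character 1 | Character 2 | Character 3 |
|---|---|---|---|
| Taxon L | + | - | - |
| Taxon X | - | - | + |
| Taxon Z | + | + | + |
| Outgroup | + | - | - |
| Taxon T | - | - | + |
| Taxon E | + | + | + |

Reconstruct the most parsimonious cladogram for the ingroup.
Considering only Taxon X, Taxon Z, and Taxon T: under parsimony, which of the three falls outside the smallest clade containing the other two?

Taxon Z

Character polarity is set by the outgroup: the derived state is whichever differs from the outgroup's state, so for Character 1 the derived state is '-', and for the remaining characters it is '+'.
Only Taxon T and Taxon X show the derived state '-' for Character 1, supporting them as a clade.
Only Taxon E and Taxon Z show the derived state '+' for Character 2, supporting them as a clade.
Character 3 (derived state '+') is shared by Taxon E, Taxon T, Taxon X, and Taxon Z — a synapomorphy uniting that clade.
Most parsimonious ingroup topology: (((Taxon E,Taxon Z),(Taxon T,Taxon X)),Taxon L).
Taxon X and Taxon T share a more recent common ancestor with each other than either does with Taxon Z, so Taxon Z is the least closely related of the three.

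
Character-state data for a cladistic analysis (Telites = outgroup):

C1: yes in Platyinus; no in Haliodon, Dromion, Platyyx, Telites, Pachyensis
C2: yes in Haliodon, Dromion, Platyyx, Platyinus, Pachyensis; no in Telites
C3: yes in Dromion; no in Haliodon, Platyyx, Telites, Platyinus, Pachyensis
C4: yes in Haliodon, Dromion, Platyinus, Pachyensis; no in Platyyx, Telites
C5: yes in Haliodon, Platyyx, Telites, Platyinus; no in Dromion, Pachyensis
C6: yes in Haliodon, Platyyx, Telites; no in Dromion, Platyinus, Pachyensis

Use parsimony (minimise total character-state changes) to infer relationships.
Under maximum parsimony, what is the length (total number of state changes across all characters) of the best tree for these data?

6

Character polarity is set by the outgroup: the derived state is whichever differs from the outgroup's state, so for C5, C6 the derived state is 'no', and for the remaining characters it is 'yes'.
C1 (derived state 'yes') is unique to Platyinus (autapomorphy; uninformative for grouping).
C2 (derived state 'yes') is shared by all ingroup taxa — unites the whole ingroup.
C3: derived state 'yes' in Dromion only — an autapomorphy, so it tells us nothing about relationships among taxa.
Only Dromion, Haliodon, Pachyensis, and Platyinus show the derived state 'yes' for C4, supporting them as a clade.
Only Dromion and Pachyensis show the derived state 'no' for C5, supporting them as a clade.
C6: derived state 'no' in Dromion, Pachyensis, and Platyinus only — synapomorphy for {Dromion, Pachyensis, Platyinus}.
Most parsimonious ingroup topology: ((((Dromion,Pachyensis),Platyinus),Haliodon),Platyyx).
Changes per character on this tree: C1: 1; C2: 1; C3: 1; C4: 1; C5: 1; C6: 1.
Total = 6.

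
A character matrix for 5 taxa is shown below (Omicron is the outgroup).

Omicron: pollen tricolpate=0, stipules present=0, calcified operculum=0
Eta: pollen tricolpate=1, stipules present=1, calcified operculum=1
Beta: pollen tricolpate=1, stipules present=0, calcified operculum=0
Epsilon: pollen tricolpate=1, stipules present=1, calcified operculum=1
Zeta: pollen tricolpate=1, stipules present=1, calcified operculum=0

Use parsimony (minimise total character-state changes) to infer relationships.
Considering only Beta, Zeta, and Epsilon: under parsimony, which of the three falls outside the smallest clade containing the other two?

The outgroup has state '0' for every character, so '1' is the derived state throughout.
pollen tricolpate (derived state '1') is shared by all ingroup taxa — unites the whole ingroup.
Only Epsilon, Eta, and Zeta show the derived state '1' for stipules present, supporting them as a clade.
calcified operculum (derived state '1') is shared by Epsilon and Eta — a synapomorphy uniting that clade.
Most parsimonious ingroup topology: (((Eta,Epsilon),Zeta),Beta).
Epsilon and Zeta share a more recent common ancestor with each other than either does with Beta, so Beta is the least closely related of the three.

Beta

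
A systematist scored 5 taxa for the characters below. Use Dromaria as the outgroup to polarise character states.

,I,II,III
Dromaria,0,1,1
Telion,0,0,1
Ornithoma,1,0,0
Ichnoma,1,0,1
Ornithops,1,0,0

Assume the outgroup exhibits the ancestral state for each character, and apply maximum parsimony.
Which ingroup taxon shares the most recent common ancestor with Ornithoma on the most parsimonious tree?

Character polarity is set by the outgroup: the derived state is whichever differs from the outgroup's state, so for II, III the derived state is '0', and for the remaining characters it is '1'.
I: derived state '1' in Ichnoma, Ornithoma, and Ornithops only — synapomorphy for {Ichnoma, Ornithoma, Ornithops}.
II (derived state '0') is shared by all ingroup taxa — unites the whole ingroup.
III (derived state '0') is shared by Ornithoma and Ornithops — a synapomorphy uniting that clade.
Most parsimonious ingroup topology: (Telion,((Ornithoma,Ornithops),Ichnoma)).
Ornithoma and Ornithops form a cherry on this tree, so they are sister taxa.

Ornithops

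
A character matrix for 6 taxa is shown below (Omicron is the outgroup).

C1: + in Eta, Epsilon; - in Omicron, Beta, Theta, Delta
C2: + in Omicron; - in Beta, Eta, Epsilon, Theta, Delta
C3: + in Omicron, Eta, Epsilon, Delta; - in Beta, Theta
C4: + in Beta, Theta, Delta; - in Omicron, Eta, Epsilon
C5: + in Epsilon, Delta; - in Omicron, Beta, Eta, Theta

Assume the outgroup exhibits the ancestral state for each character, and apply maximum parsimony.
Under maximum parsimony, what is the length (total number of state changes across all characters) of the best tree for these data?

Character polarity is set by the outgroup: the derived state is whichever differs from the outgroup's state, so for C2, C3 the derived state is '-', and for the remaining characters it is '+'.
C1 (derived state '+') is shared by Epsilon and Eta — a synapomorphy uniting that clade.
All ingroup taxa share the derived state '-' for C2; it defines the ingroup but does not resolve relationships within it.
C3: derived state '-' in Beta and Theta only — synapomorphy for {Beta, Theta}.
C4 (derived state '+') is shared by Beta, Delta, and Theta — a synapomorphy uniting that clade.
C5 (state '+') occurs in Delta and Epsilon but conflicts with the nesting implied by the other characters — most parsimoniously interpreted as homoplasy.
Most parsimonious ingroup topology: (((Beta,Theta),Delta),(Eta,Epsilon)).
Changes per character on this tree: C1: 1; C2: 1; C3: 1; C4: 1; C5: 2.
Total = 6.

6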